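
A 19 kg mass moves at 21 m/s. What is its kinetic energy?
KE = ½mv² = ½(19)(21)² = 4189.5 J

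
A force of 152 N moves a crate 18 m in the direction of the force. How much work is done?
W = F·d = (152)(18) = 2736 J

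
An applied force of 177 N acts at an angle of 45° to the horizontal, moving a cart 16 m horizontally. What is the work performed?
W = F·d·cosθ = (177)(16)cos(45°) = 2003 J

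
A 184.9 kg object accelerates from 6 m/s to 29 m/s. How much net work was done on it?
W = ΔKE = ½m(v₂² − v₁²) = ½(184.9)(29² − 6²) = 74422.25 J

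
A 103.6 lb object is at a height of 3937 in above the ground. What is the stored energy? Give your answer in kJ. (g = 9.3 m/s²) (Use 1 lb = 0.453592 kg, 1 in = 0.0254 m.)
Convert to SI: m = 46.9921 kg, h = 99.9998 m
PE = mgh = (46.9921)(9.3)(99.9998) = 43702.6 J = 43.7 kJ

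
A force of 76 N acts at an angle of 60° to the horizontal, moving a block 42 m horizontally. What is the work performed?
W = F·d·cosθ = (76)(42)cos(60°) = 1596 J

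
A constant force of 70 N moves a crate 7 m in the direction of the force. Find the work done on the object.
W = F·d = (70)(7) = 490.0 J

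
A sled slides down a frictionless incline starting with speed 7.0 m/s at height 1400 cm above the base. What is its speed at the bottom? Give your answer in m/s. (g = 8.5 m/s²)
Convert to SI: v₀ = 7.0 m/s, h = 14.0 m
½mv₀² + mgh = ½mv² ⇒ v = √(v₀² + 2gh) = √(7.0² + 2·8.5·14.0) = 16.94 m/s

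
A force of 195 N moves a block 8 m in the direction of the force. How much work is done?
W = F·d = (195)(8) = 1560 J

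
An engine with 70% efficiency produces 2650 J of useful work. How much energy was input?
W_in = W_out/η = 2650/0.7 = 3786 J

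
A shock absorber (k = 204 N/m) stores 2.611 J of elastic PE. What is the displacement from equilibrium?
x = √(2·PE/k) = √(2·2.611/204) = 0.16 m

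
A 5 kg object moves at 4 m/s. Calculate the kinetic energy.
KE = ½mv² = ½(5)(4)² = 40.0 J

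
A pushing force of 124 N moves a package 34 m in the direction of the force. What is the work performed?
W = F·d = (124)(34) = 4216 J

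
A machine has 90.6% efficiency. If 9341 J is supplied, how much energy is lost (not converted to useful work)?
W_lost = W_in(1 − η) = 9341·(1 − 0.906) = 878.1 J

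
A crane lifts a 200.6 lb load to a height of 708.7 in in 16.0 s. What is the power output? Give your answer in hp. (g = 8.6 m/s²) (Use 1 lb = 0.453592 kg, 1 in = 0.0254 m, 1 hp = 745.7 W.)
Convert to SI: m = 90.9906 kg, h = 18.001 m, t = 16.0 s
P = mgh/t = (90.9906)(8.6)(18.001)/16.0 = 880.382 W = 1.181 hp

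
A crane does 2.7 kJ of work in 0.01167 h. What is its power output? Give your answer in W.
Convert to SI: W = 2700.0 J, t = 42.012 s
P = W/t = 2700.0/42.012 = 64.27 W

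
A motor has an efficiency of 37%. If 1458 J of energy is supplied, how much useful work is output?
W_out = η·W_in = 0.37·1458 = 539.46 J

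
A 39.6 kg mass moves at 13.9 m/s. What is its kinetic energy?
KE = ½mv² = ½(39.6)(13.9)² = 3826 J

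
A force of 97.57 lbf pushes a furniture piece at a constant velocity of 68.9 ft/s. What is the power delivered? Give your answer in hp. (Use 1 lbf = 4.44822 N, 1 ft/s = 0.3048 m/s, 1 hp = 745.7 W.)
Convert to SI: F = 434.013 N, v = 21.0007 m/s
P = Fv = (434.013)(21.0007) = 9114.58 W = 12.22 hp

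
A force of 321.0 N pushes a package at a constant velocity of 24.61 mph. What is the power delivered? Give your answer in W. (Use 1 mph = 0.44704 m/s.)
Convert to SI: F = 321.0 N, v = 11.0017 m/s
P = Fv = (321.0)(11.0017) = 3532 W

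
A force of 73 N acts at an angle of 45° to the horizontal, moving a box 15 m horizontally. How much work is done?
W = F·d·cosθ = (73)(15)cos(45°) = 774.3 J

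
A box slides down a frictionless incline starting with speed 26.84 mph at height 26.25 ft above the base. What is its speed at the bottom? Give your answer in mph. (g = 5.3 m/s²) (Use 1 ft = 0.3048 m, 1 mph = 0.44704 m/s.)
Convert to SI: v₀ = 11.9986 m/s, h = 8.001 m
½mv₀² + mgh = ½mv² ⇒ v = √(v₀² + 2gh) = √(11.9986² + 2·5.3·8.001) = 15.1253 m/s = 33.83 mph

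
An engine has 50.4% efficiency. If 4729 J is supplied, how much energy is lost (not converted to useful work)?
W_lost = W_in(1 − η) = 4729·(1 − 0.504) = 2346 J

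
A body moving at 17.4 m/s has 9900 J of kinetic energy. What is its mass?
m = 2·KE/v² = 2·9900/(17.4)² = 65.4 kg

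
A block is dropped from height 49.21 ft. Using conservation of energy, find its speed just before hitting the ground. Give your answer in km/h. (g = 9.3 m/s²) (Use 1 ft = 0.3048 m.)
Convert to SI: h = 14.9992 m
mgh = ½mv² ⇒ v = √(2gh) = √(2·9.3·14.9992) = 16.7029 m/s = 60.13 km/h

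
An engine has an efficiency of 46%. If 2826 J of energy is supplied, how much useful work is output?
W_out = η·W_in = 0.46·2826 = 1299.96 J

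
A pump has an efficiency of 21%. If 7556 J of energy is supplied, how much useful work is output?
W_out = η·W_in = 0.21·7556 = 1586.76 J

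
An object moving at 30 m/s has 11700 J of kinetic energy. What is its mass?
m = 2·KE/v² = 2·11700/(30)² = 26.0 kg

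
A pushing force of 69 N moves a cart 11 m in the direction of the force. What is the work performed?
W = F·d = (69)(11) = 759.0 J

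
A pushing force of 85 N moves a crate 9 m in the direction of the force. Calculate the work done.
W = F·d = (85)(9) = 765.0 J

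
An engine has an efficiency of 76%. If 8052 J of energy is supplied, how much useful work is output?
W_out = η·W_in = 0.76·8052 = 6119.52 J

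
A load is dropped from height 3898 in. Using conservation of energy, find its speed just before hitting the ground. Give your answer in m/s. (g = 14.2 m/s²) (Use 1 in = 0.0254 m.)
Convert to SI: h = 99.0092 m
mgh = ½mv² ⇒ v = √(2gh) = √(2·14.2·99.0092) = 53.03 m/s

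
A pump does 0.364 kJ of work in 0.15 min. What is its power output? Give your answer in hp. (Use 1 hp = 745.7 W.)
Convert to SI: W = 364.0 J, t = 9.0 s
P = W/t = 364.0/9.0 = 40.4444 W = 0.05424 hp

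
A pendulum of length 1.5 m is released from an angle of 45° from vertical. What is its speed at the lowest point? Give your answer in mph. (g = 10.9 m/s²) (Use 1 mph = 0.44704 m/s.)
h = L(1 − cosθ) = 1.5(1 − cos45°) = 0.43934 m
v = √(2gh) = √(2·10.9·0.43934) = 3.09477 m/s = 6.923 mph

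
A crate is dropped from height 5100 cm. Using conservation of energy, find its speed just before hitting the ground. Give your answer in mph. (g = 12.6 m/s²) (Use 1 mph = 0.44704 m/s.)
Convert to SI: h = 51.0 m
mgh = ½mv² ⇒ v = √(2gh) = √(2·12.6·51.0) = 35.8497 m/s = 80.19 mph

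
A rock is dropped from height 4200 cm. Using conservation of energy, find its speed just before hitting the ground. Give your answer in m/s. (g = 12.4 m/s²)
Convert to SI: h = 42.0 m
mgh = ½mv² ⇒ v = √(2gh) = √(2·12.4·42.0) = 32.27 m/s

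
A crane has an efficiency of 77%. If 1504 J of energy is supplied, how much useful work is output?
W_out = η·W_in = 0.77·1504 = 1158.08 J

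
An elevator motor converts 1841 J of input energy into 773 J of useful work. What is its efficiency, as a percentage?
η = W_out/W_in = 773/1841 = 41.99%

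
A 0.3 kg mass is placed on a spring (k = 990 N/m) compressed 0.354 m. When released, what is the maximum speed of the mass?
½kx² = ½mv² ⇒ v = x√(k/m) = (0.354)√(990/0.3) = 20.34 m/s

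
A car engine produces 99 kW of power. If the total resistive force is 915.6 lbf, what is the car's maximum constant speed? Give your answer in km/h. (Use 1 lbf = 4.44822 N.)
Convert to SI: F = 4072.79 N
P = Fv ⇒ v = P/F = 99000 W/4072.79 N = 24.3077 m/s = 87.51 km/h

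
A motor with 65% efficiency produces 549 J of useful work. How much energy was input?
W_in = W_out/η = 549/0.65 = 844.6 J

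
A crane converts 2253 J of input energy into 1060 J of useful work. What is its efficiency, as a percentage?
η = W_out/W_in = 1060/2253 = 47.05%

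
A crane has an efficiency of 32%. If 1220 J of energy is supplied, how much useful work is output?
W_out = η·W_in = 0.32·1220 = 390.4 J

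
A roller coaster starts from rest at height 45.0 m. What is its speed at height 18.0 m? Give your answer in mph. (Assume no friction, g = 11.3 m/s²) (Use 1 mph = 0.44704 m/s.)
mgh₁ = mgh₂ + ½mv² ⇒ v = √(2g(h₁−h₂)) = √(2·11.3·27.0) = 24.7022 m/s = 55.26 mph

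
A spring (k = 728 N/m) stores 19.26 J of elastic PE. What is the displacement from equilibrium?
x = √(2·PE/k) = √(2·19.26/728) = 0.23 m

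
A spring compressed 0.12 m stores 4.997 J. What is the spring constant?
k = 2·PE/x² = 2·4.997/(0.12)² = 694.0 N/m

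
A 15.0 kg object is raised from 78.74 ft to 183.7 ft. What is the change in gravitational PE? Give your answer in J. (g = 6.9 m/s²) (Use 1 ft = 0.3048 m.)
Convert to SI: m = 15.0 kg, Δh = 31.9918 m
ΔPE = mgΔh = (15.0)(6.9)(31.9918) = 3311 J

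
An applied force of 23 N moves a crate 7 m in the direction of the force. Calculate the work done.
W = F·d = (23)(7) = 161.0 J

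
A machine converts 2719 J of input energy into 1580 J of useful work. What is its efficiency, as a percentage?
η = W_out/W_in = 1580/2719 = 58.11%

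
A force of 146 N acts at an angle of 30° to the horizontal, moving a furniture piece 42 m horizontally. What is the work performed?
W = F·d·cosθ = (146)(42)cos(30°) = 5310 J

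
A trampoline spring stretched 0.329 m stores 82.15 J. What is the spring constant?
k = 2·PE/x² = 2·82.15/(0.329)² = 1518 N/m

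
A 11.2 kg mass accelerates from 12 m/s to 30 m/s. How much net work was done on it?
W = ΔKE = ½m(v₂² − v₁²) = ½(11.2)(30² − 12²) = 4233.6 J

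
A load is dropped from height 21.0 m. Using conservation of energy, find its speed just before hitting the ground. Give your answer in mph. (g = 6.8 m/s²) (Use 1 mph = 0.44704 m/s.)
mgh = ½mv² ⇒ v = √(2gh) = √(2·6.8·21.0) = 16.8997 m/s = 37.8 mph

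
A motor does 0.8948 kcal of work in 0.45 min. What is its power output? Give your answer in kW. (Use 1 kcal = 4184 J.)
Convert to SI: W = 3743.84 J, t = 27.0 s
P = W/t = 3743.84/27.0 = 138.661 W = 0.1387 kW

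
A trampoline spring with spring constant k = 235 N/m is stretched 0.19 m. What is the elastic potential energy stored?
PE = ½kx² = ½(235)(0.19)² = 4.242 J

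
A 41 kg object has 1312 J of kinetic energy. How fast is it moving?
v = √(2·KE/m) = √(2·1312/41) = 8.0 m/s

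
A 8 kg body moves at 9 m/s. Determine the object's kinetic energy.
KE = ½mv² = ½(8)(9)² = 324.0 J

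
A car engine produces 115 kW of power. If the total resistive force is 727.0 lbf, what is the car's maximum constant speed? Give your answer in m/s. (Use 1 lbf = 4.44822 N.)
Convert to SI: F = 3233.86 N
P = Fv ⇒ v = P/F = 115000 W/3233.86 N = 35.56 m/s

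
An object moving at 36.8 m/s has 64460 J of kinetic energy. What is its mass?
m = 2·KE/v² = 2·64460/(36.8)² = 95.2 kg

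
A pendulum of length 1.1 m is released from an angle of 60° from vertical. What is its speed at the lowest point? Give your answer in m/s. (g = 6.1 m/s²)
h = L(1 − cosθ) = 1.1(1 − cos60°) = 0.55 m
v = √(2gh) = √(2·6.1·0.55) = 2.59 m/s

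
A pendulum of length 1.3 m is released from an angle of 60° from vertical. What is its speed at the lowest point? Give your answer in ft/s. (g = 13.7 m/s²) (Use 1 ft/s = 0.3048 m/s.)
h = L(1 − cosθ) = 1.3(1 − cos60°) = 0.65 m
v = √(2gh) = √(2·13.7·0.65) = 4.22019 m/s = 13.85 ft/s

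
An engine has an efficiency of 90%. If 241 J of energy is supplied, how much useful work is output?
W_out = η·W_in = 0.9·241 = 216.9 J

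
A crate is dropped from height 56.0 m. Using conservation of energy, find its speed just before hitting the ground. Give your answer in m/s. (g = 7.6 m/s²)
mgh = ½mv² ⇒ v = √(2gh) = √(2·7.6·56.0) = 29.18 m/s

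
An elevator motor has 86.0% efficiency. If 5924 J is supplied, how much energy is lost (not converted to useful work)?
W_lost = W_in(1 − η) = 5924·(1 − 0.86) = 829.4 J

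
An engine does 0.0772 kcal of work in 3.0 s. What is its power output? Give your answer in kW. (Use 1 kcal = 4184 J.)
Convert to SI: W = 323.005 J, t = 3.0 s
P = W/t = 323.005/3.0 = 107.668 W = 0.1077 kW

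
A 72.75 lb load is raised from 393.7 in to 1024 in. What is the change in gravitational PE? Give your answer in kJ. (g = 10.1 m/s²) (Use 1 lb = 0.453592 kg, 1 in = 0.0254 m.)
Convert to SI: m = 32.9988 kg, Δh = 16.0096 m
ΔPE = mgΔh = (32.9988)(10.1)(16.0096) = 5335.82 J = 5.336 kJ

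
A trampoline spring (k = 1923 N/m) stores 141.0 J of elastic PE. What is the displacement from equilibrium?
x = √(2·PE/k) = √(2·141.0/1923) = 0.3829 m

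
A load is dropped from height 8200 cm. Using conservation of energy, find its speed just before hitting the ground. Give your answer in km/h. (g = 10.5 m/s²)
Convert to SI: h = 82.0 m
mgh = ½mv² ⇒ v = √(2gh) = √(2·10.5·82.0) = 41.497 m/s = 149.4 km/h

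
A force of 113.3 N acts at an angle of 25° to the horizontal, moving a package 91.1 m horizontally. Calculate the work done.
W = F·d·cosθ = (113.3)(91.1)cos(25°) = 9355 J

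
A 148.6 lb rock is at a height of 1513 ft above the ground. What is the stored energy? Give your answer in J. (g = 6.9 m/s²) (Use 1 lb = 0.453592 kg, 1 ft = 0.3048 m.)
Convert to SI: m = 67.4038 kg, h = 461.162 m
PE = mgh = (67.4038)(6.9)(461.162) = 214500 J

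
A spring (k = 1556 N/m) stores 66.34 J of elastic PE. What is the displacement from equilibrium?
x = √(2·PE/k) = √(2·66.34/1556) = 0.292 m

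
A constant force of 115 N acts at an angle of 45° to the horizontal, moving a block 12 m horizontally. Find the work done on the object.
W = F·d·cosθ = (115)(12)cos(45°) = 975.8 J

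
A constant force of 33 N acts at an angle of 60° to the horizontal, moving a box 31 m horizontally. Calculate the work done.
W = F·d·cosθ = (33)(31)cos(60°) = 511.5 J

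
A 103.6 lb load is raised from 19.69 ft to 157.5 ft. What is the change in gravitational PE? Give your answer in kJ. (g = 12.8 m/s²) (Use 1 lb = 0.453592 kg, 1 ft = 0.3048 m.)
Convert to SI: m = 46.9921 kg, Δh = 42.0045 m
ΔPE = mgΔh = (46.9921)(12.8)(42.0045) = 25265.7 J = 25.27 kJ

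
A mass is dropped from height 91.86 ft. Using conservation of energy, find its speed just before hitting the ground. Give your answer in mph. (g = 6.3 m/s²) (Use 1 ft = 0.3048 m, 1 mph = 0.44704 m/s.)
Convert to SI: h = 27.9989 m
mgh = ½mv² ⇒ v = √(2gh) = √(2·6.3·27.9989) = 18.7826 m/s = 42.02 mph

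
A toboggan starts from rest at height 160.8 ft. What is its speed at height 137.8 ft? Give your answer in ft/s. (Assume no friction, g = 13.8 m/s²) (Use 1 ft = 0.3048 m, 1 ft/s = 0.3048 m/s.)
Convert to SI: h₁−h₂ = 7.0104 m
mgh₁ = mgh₂ + ½mv² ⇒ v = √(2g(h₁−h₂)) = √(2·13.8·7.0104) = 13.91 m/s = 45.64 ft/s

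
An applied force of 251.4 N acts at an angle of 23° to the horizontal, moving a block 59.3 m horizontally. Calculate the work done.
W = F·d·cosθ = (251.4)(59.3)cos(23°) = 13720 J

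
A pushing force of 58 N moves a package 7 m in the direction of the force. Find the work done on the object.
W = F·d = (58)(7) = 406.0 J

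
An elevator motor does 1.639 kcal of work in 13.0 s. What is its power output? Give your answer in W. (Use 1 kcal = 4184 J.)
Convert to SI: W = 6857.58 J, t = 13.0 s
P = W/t = 6857.58/13.0 = 527.5 W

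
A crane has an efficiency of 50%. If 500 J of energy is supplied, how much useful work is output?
W_out = η·W_in = 0.5·500 = 250.0 J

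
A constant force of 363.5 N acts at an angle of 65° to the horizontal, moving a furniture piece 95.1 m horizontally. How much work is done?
W = F·d·cosθ = (363.5)(95.1)cos(65°) = 14610 J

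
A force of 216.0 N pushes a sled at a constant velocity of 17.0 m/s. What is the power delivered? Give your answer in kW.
P = Fv = (216.0)(17.0) = 3672.0 W = 3.672 kW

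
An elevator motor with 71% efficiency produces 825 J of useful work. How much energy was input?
W_in = W_out/η = 825/0.71 = 1162 J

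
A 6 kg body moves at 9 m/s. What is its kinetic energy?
KE = ½mv² = ½(6)(9)² = 243.0 J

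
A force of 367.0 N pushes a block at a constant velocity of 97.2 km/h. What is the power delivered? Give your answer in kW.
Convert to SI: F = 367.0 N, v = 27.0 m/s
P = Fv = (367.0)(27.0) = 9909.0 W = 9.909 kW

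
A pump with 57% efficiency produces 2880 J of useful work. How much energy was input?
W_in = W_out/η = 2880/0.57 = 5053 J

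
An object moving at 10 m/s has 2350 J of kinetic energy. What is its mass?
m = 2·KE/v² = 2·2350/(10)² = 47.0 kg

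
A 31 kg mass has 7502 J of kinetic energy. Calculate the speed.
v = √(2·KE/m) = √(2·7502/31) = 22.0 m/s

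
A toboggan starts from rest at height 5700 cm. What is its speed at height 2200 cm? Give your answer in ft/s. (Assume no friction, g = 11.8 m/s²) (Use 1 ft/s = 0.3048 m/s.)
Convert to SI: h₁−h₂ = 35.0 m
mgh₁ = mgh₂ + ½mv² ⇒ v = √(2g(h₁−h₂)) = √(2·11.8·35.0) = 28.7402 m/s = 94.29 ft/s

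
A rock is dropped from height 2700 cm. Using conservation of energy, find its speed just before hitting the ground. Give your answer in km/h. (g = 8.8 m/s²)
Convert to SI: h = 27.0 m
mgh = ½mv² ⇒ v = √(2gh) = √(2·8.8·27.0) = 21.7991 m/s = 78.48 km/h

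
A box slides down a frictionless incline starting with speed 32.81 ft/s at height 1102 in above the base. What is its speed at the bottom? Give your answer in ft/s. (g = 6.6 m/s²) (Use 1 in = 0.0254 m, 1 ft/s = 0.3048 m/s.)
Convert to SI: v₀ = 10.0005 m/s, h = 27.9908 m
½mv₀² + mgh = ½mv² ⇒ v = √(v₀² + 2gh) = √(10.0005² + 2·6.6·27.9908) = 21.6677 m/s = 71.09 ft/s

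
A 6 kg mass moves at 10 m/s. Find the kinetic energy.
KE = ½mv² = ½(6)(10)² = 300.0 J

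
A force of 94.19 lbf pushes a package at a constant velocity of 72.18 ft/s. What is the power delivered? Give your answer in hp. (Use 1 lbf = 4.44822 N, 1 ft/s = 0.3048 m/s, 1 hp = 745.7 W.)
Convert to SI: F = 418.978 N, v = 22.0005 m/s
P = Fv = (418.978)(22.0005) = 9217.71 W = 12.36 hp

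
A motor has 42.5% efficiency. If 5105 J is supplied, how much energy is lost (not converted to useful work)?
W_lost = W_in(1 − η) = 5105·(1 − 0.425) = 2935 J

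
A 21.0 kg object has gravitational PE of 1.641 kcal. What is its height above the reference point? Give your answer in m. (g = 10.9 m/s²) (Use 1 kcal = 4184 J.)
Convert to SI: m = 21.0 kg, PE = 6865.94 J
h = PE/(mg) = 6865.94/(21.0·10.9) = 30.0 m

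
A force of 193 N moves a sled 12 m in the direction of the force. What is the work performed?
W = F·d = (193)(12) = 2316 J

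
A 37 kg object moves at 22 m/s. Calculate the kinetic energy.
KE = ½mv² = ½(37)(22)² = 8954.0 J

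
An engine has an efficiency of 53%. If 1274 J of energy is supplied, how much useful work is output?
W_out = η·W_in = 0.53·1274 = 675.22 J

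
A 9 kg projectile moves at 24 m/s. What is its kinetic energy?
KE = ½mv² = ½(9)(24)² = 2592.0 J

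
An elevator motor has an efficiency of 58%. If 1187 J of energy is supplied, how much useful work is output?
W_out = η·W_in = 0.58·1187 = 688.46 J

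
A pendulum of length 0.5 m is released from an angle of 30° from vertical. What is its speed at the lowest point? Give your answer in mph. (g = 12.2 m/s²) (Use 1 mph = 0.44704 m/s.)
h = L(1 − cosθ) = 0.5(1 − cos30°) = 0.0669873 m
v = √(2gh) = √(2·12.2·0.0669873) = 1.27847 m/s = 2.86 mph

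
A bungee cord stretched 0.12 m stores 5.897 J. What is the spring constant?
k = 2·PE/x² = 2·5.897/(0.12)² = 819.0 N/m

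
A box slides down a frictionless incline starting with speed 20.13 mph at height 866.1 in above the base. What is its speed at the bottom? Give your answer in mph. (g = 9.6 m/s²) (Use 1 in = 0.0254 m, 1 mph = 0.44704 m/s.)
Convert to SI: v₀ = 8.99892 m/s, h = 21.9989 m
½mv₀² + mgh = ½mv² ⇒ v = √(v₀² + 2gh) = √(8.99892² + 2·9.6·21.9989) = 22.4357 m/s = 50.19 mph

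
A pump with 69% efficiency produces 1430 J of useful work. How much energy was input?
W_in = W_out/η = 1430/0.69 = 2072 J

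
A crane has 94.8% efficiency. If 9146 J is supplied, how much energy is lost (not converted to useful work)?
W_lost = W_in(1 − η) = 9146·(1 − 0.948) = 475.6 J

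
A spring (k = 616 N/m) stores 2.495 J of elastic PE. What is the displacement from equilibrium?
x = √(2·PE/k) = √(2·2.495/616) = 0.09 m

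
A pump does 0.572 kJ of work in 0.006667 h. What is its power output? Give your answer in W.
Convert to SI: W = 572.0 J, t = 24.0012 s
P = W/t = 572.0/24.0012 = 23.83 W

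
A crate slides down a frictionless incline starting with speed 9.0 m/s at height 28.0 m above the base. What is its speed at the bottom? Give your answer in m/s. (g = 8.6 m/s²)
½mv₀² + mgh = ½mv² ⇒ v = √(v₀² + 2gh) = √(9.0² + 2·8.6·28.0) = 23.72 m/s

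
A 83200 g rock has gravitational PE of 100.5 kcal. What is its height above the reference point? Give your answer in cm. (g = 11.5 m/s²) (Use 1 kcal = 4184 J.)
Convert to SI: m = 83.2 kg, PE = 420492 J
h = PE/(mg) = 420492/(83.2·11.5) = 439.477 m = 43950 cm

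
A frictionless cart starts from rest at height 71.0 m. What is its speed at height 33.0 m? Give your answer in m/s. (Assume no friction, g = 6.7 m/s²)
mgh₁ = mgh₂ + ½mv² ⇒ v = √(2g(h₁−h₂)) = √(2·6.7·38.0) = 22.57 m/s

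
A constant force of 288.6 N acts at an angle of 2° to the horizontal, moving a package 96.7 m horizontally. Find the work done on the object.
W = F·d·cosθ = (288.6)(96.7)cos(2°) = 27890 J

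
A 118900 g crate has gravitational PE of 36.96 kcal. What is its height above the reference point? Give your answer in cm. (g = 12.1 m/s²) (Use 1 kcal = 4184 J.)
Convert to SI: m = 118.9 kg, PE = 154641 J
h = PE/(mg) = 154641/(118.9·12.1) = 107.487 m = 10750 cm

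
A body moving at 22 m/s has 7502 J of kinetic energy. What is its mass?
m = 2·KE/v² = 2·7502/(22)² = 31.0 kg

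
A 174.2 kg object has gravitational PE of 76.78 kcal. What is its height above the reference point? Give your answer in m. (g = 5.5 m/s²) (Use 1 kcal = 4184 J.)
Convert to SI: m = 174.2 kg, PE = 321248 J
h = PE/(mg) = 321248/(174.2·5.5) = 335.3 m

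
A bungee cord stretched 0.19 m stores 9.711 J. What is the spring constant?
k = 2·PE/x² = 2·9.711/(0.19)² = 538.0 N/m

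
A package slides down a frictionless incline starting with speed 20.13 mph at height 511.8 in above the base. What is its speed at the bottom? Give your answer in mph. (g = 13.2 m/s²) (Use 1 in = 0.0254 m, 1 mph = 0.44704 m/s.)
Convert to SI: v₀ = 8.99892 m/s, h = 12.9997 m
½mv₀² + mgh = ½mv² ⇒ v = √(v₀² + 2gh) = √(8.99892² + 2·13.2·12.9997) = 20.5955 m/s = 46.07 mph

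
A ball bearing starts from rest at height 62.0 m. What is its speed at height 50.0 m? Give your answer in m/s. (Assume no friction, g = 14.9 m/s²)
mgh₁ = mgh₂ + ½mv² ⇒ v = √(2g(h₁−h₂)) = √(2·14.9·12.0) = 18.91 m/s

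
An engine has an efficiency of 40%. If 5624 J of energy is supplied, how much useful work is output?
W_out = η·W_in = 0.4·5624 = 2249.6 J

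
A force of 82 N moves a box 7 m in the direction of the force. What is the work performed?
W = F·d = (82)(7) = 574.0 J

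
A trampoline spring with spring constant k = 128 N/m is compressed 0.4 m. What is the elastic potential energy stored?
PE = ½kx² = ½(128)(0.4)² = 10.24 J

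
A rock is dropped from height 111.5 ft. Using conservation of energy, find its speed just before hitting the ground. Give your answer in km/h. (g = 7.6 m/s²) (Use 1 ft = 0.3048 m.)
Convert to SI: h = 33.9852 m
mgh = ½mv² ⇒ v = √(2gh) = √(2·7.6·33.9852) = 22.7283 m/s = 81.82 km/h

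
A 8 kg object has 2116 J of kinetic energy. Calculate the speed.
v = √(2·KE/m) = √(2·2116/8) = 23.0 m/s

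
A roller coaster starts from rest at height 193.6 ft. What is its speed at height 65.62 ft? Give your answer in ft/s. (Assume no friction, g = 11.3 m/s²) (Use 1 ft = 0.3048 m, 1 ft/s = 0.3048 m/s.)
Convert to SI: h₁−h₂ = 39.0083 m
mgh₁ = mgh₂ + ½mv² ⇒ v = √(2g(h₁−h₂)) = √(2·11.3·39.0083) = 29.6915 m/s = 97.41 ft/s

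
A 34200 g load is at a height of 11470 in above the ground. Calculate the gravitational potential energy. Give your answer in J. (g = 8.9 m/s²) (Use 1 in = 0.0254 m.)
Convert to SI: m = 34.2 kg, h = 291.338 m
PE = mgh = (34.2)(8.9)(291.338) = 88680 J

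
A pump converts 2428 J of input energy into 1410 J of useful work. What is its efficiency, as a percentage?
η = W_out/W_in = 1410/2428 = 58.07%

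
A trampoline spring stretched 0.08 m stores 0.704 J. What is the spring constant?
k = 2·PE/x² = 2·0.704/(0.08)² = 220.0 N/m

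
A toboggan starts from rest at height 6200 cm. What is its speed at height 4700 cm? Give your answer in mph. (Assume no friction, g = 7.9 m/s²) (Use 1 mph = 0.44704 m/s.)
Convert to SI: h₁−h₂ = 15.0 m
mgh₁ = mgh₂ + ½mv² ⇒ v = √(2g(h₁−h₂)) = √(2·7.9·15.0) = 15.3948 m/s = 34.44 mph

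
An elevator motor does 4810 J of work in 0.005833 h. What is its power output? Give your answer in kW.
Convert to SI: W = 4810.0 J, t = 20.9988 s
P = W/t = 4810.0/20.9988 = 229.061 W = 0.2291 kW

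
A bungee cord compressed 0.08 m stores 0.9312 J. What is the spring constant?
k = 2·PE/x² = 2·0.9312/(0.08)² = 291.0 N/m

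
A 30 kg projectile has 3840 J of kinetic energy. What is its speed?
v = √(2·KE/m) = √(2·3840/30) = 16.0 m/s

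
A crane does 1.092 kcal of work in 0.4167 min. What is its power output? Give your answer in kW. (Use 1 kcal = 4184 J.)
Convert to SI: W = 4568.93 J, t = 25.002 s
P = W/t = 4568.93/25.002 = 182.743 W = 0.1827 kW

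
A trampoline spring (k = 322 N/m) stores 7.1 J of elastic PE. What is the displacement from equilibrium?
x = √(2·PE/k) = √(2·7.1/322) = 0.21 m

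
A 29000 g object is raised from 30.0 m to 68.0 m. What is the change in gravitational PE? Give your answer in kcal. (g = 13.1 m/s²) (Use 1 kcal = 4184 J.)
Convert to SI: m = 29.0 kg, Δh = 38.0 m
ΔPE = mgΔh = (29.0)(13.1)(38.0) = 14436.2 J = 3.45 kcal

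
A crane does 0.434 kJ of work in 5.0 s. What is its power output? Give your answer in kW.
Convert to SI: W = 434.0 J, t = 5.0 s
P = W/t = 434.0/5.0 = 86.8 W = 0.0868 kW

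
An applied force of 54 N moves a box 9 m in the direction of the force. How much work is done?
W = F·d = (54)(9) = 486.0 J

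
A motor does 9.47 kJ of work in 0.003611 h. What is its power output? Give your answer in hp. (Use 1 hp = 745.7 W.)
Convert to SI: W = 9470.0 J, t = 12.9996 s
P = W/t = 9470.0/12.9996 = 728.484 W = 0.9769 hp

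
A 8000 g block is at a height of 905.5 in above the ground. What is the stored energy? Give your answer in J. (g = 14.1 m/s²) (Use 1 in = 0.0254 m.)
Convert to SI: m = 8.0 kg, h = 22.9997 m
PE = mgh = (8.0)(14.1)(22.9997) = 2594 J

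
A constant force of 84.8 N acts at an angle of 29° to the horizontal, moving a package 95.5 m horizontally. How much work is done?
W = F·d·cosθ = (84.8)(95.5)cos(29°) = 7083 J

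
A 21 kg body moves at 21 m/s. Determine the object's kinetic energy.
KE = ½mv² = ½(21)(21)² = 4630.5 J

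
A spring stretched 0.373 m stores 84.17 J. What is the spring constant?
k = 2·PE/x² = 2·84.17/(0.373)² = 1210 N/m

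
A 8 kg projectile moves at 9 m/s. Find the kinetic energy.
KE = ½mv² = ½(8)(9)² = 324.0 J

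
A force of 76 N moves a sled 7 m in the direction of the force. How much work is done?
W = F·d = (76)(7) = 532.0 J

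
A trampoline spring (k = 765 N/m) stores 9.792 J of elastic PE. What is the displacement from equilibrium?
x = √(2·PE/k) = √(2·9.792/765) = 0.16 m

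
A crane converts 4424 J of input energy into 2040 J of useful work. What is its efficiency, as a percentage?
η = W_out/W_in = 2040/4424 = 46.11%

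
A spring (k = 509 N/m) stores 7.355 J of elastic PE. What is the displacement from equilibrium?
x = √(2·PE/k) = √(2·7.355/509) = 0.17 m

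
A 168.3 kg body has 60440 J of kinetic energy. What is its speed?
v = √(2·KE/m) = √(2·60440/168.3) = 26.8 m/s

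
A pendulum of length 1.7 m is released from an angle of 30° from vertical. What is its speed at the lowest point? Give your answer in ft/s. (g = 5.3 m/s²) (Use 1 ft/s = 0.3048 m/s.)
h = L(1 − cosθ) = 1.7(1 − cos30°) = 0.227757 m
v = √(2gh) = √(2·5.3·0.227757) = 1.55378 m/s = 5.098 ft/s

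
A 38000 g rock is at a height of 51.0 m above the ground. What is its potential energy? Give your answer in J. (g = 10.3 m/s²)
Convert to SI: m = 38.0 kg, h = 51.0 m
PE = mgh = (38.0)(10.3)(51.0) = 19960 J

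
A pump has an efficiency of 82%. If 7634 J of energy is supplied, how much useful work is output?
W_out = η·W_in = 0.82·7634 = 6259.88 J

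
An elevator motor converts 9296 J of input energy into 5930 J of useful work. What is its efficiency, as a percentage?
η = W_out/W_in = 5930/9296 = 63.79%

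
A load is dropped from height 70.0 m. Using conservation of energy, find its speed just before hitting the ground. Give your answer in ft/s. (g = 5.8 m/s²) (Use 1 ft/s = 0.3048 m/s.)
mgh = ½mv² ⇒ v = √(2gh) = √(2·5.8·70.0) = 28.4956 m/s = 93.49 ft/s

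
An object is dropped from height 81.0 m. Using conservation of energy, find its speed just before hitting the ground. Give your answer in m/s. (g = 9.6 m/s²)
mgh = ½mv² ⇒ v = √(2gh) = √(2·9.6·81.0) = 39.44 m/s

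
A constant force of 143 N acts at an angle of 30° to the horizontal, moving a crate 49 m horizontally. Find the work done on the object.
W = F·d·cosθ = (143)(49)cos(30°) = 6068 J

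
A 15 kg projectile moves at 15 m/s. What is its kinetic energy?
KE = ½mv² = ½(15)(15)² = 1687.5 J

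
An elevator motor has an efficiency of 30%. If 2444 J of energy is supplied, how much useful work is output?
W_out = η·W_in = 0.3·2444 = 733.2 J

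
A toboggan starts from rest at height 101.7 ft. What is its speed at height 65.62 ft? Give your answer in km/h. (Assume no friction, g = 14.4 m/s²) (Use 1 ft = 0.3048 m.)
Convert to SI: h₁−h₂ = 10.9972 m
mgh₁ = mgh₂ + ½mv² ⇒ v = √(2g(h₁−h₂)) = √(2·14.4·10.9972) = 17.7966 m/s = 64.07 km/h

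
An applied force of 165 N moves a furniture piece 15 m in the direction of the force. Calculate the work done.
W = F·d = (165)(15) = 2475 J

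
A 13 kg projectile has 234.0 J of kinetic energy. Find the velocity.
v = √(2·KE/m) = √(2·234.0/13) = 6.0 m/s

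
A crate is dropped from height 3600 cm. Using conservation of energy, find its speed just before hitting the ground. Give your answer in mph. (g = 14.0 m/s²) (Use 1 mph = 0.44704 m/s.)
Convert to SI: h = 36.0 m
mgh = ½mv² ⇒ v = √(2gh) = √(2·14.0·36.0) = 31.749 m/s = 71.02 mph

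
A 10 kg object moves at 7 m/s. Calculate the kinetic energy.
KE = ½mv² = ½(10)(7)² = 245.0 J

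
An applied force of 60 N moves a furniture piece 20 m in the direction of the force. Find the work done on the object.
W = F·d = (60)(20) = 1200 J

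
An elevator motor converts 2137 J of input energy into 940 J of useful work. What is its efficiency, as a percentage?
η = W_out/W_in = 940/2137 = 43.99%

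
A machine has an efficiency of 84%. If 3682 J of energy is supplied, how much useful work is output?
W_out = η·W_in = 0.84·3682 = 3092.88 J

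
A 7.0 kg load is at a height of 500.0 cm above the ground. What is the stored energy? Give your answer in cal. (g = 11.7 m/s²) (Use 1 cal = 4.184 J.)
Convert to SI: m = 7.0 kg, h = 5.0 m
PE = mgh = (7.0)(11.7)(5.0) = 409.5 J = 97.87 cal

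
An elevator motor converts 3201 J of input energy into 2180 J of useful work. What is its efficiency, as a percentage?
η = W_out/W_in = 2180/3201 = 68.1%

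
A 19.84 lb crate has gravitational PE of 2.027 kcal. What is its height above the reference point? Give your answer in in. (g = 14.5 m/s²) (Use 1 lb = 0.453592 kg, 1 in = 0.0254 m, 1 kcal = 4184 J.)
Convert to SI: m = 8.99927 kg, PE = 8480.97 J
h = PE/(mg) = 8480.97/(8.99927·14.5) = 64.9936 m = 2559 in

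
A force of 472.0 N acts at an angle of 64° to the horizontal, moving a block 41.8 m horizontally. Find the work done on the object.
W = F·d·cosθ = (472.0)(41.8)cos(64°) = 8649 J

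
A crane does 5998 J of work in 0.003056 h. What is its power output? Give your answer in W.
Convert to SI: W = 5998.0 J, t = 11.0016 s
P = W/t = 5998.0/11.0016 = 545.2 W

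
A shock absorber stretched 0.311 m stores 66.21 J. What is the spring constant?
k = 2·PE/x² = 2·66.21/(0.311)² = 1369 N/m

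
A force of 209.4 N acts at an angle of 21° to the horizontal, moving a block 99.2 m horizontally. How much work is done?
W = F·d·cosθ = (209.4)(99.2)cos(21°) = 19390 J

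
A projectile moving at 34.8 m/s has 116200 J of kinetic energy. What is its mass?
m = 2·KE/v² = 2·116200/(34.8)² = 191.9 kg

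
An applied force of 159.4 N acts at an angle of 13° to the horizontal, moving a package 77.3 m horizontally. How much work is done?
W = F·d·cosθ = (159.4)(77.3)cos(13°) = 12010 J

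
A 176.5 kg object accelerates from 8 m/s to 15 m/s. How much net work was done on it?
W = ΔKE = ½m(v₂² − v₁²) = ½(176.5)(15² − 8²) = 14208.25 J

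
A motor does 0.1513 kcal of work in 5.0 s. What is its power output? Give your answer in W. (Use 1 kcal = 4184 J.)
Convert to SI: W = 633.039 J, t = 5.0 s
P = W/t = 633.039/5.0 = 126.6 W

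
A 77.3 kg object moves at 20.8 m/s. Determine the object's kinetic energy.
KE = ½mv² = ½(77.3)(20.8)² = 16720 J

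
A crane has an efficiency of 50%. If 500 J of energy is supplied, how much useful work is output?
W_out = η·W_in = 0.5·500 = 250.0 J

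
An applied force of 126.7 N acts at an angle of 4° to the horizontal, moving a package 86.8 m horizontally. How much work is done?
W = F·d·cosθ = (126.7)(86.8)cos(4°) = 10970 J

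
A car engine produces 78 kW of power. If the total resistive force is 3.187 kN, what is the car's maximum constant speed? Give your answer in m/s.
Convert to SI: F = 3187.0 N
P = Fv ⇒ v = P/F = 78000 W/3187.0 N = 24.47 m/s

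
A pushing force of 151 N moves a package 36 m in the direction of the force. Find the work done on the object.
W = F·d = (151)(36) = 5436 J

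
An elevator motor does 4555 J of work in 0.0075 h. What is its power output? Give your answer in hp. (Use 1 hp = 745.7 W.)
Convert to SI: W = 4555.0 J, t = 27.0 s
P = W/t = 4555.0/27.0 = 168.704 W = 0.2262 hp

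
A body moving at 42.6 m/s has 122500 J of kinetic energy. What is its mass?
m = 2·KE/v² = 2·122500/(42.6)² = 135.0 kg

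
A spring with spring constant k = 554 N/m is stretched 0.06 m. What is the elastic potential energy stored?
PE = ½kx² = ½(554)(0.06)² = 0.9972 J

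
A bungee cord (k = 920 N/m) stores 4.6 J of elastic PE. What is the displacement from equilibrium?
x = √(2·PE/k) = √(2·4.6/920) = 0.1 m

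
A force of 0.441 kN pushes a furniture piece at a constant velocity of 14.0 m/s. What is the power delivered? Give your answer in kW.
Convert to SI: F = 441.0 N, v = 14.0 m/s
P = Fv = (441.0)(14.0) = 6174.0 W = 6.174 kW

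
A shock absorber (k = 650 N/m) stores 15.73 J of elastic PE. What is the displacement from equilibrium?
x = √(2·PE/k) = √(2·15.73/650) = 0.22 m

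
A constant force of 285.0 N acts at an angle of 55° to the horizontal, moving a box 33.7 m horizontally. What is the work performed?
W = F·d·cosθ = (285.0)(33.7)cos(55°) = 5509 J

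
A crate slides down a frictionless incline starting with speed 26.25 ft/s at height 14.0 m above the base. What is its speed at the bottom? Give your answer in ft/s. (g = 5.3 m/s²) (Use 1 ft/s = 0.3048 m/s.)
Convert to SI: v₀ = 8.001 m/s, h = 14.0 m
½mv₀² + mgh = ½mv² ⇒ v = √(v₀² + 2gh) = √(8.001² + 2·5.3·14.0) = 14.5745 m/s = 47.82 ft/s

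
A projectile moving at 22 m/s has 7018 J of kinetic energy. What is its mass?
m = 2·KE/v² = 2·7018/(22)² = 29.0 kg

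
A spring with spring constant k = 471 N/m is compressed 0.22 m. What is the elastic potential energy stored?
PE = ½kx² = ½(471)(0.22)² = 11.4 J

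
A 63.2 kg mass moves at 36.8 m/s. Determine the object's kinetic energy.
KE = ½mv² = ½(63.2)(36.8)² = 42790 J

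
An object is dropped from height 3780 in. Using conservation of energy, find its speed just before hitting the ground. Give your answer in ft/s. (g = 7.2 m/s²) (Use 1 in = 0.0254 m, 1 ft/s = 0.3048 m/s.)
Convert to SI: h = 96.012 m
mgh = ½mv² ⇒ v = √(2gh) = √(2·7.2·96.012) = 37.183 m/s = 122.0 ft/s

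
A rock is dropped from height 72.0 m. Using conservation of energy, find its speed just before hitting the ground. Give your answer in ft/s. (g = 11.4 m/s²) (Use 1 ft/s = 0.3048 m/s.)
mgh = ½mv² ⇒ v = √(2gh) = √(2·11.4·72.0) = 40.5167 m/s = 132.9 ft/s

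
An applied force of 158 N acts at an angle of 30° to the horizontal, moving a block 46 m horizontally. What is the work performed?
W = F·d·cosθ = (158)(46)cos(30°) = 6294 J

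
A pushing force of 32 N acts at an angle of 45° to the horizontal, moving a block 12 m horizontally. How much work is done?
W = F·d·cosθ = (32)(12)cos(45°) = 271.5 J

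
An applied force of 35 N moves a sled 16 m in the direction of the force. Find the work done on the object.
W = F·d = (35)(16) = 560.0 J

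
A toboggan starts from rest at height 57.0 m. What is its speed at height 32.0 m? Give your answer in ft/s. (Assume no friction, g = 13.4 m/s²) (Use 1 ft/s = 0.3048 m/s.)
mgh₁ = mgh₂ + ½mv² ⇒ v = √(2g(h₁−h₂)) = √(2·13.4·25.0) = 25.8844 m/s = 84.92 ft/s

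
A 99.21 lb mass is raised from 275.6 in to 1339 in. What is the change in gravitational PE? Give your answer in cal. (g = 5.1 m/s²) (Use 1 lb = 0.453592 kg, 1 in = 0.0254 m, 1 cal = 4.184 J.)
Convert to SI: m = 45.0009 kg, Δh = 27.0104 m
ΔPE = mgΔh = (45.0009)(5.1)(27.0104) = 6199.0 J = 1482 cal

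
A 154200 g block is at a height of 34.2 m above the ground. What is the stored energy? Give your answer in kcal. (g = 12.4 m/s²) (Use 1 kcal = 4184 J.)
Convert to SI: m = 154.2 kg, h = 34.2 m
PE = mgh = (154.2)(12.4)(34.2) = 65393.1 J = 15.63 kcal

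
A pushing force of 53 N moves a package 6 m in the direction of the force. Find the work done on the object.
W = F·d = (53)(6) = 318.0 J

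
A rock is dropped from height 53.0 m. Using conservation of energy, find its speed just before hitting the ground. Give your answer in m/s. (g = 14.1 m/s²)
mgh = ½mv² ⇒ v = √(2gh) = √(2·14.1·53.0) = 38.66 m/s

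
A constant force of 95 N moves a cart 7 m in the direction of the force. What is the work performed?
W = F·d = (95)(7) = 665.0 J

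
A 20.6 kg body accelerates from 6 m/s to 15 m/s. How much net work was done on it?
W = ΔKE = ½m(v₂² − v₁²) = ½(20.6)(15² − 6²) = 1946.7 J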